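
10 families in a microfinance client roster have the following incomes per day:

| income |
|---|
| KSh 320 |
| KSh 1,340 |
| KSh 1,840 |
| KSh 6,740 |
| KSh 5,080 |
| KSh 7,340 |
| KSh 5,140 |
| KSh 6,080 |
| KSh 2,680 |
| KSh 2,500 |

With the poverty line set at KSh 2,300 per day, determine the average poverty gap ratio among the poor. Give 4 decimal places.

0.4928

Below the line: KSh 320, KSh 1,340, KSh 1,840 (q = 3 of N = 10).
Shortfall ratios (z−y)/z: 0.8609, 0.4174, 0.2000; sum = 1.478261.
The income-gap ratio divides by q (the poor only): 1.478261 / 3 = 0.4928.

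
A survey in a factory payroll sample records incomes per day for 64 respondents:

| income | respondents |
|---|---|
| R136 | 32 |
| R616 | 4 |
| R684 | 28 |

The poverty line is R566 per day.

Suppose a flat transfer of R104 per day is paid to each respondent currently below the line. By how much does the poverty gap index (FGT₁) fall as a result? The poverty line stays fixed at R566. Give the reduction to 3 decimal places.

Before: below the line — 32×R136; poverty gap index (FGT₁) = 0.37986.
After the R104 transfer: below the line — 32×R240; poverty gap index (FGT₁) = 0.28799.
Reduction = 0.37986 − 0.28799 = 0.092.

0.092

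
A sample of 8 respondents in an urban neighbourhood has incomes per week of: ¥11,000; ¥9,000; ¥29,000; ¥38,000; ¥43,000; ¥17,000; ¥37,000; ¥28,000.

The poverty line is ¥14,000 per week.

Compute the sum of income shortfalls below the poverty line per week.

¥8,000

Incomes under z: ¥9,000, ¥11,000 (q = 2 of N = 8).
Individual gaps: 14000−9000 = 5000; 14000−11000 = 3000.
Aggregate gap = ¥8,000.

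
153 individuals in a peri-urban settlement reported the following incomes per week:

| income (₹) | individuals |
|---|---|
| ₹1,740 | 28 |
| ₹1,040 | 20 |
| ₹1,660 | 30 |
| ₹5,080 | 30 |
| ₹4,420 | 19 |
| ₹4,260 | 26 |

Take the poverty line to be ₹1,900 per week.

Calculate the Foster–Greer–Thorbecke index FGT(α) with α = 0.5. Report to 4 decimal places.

Below the line: 20×₹1,040, 30×₹1,660, 28×₹1,740 (q = 78 of N = 153).
Relative gaps: (1900−1040)/1900 = 0.4526 (×20); (1900−1660)/1900 = 0.1263 (×30); (1900−1740)/1900 = 0.0842 (×28).
Raised to α = 0.5: 0.67278 (×20); 0.35541 (×30); 0.29019 (×28).
Sum = 32.243194; FGT(0.5) = 32.243194 / 153 = 0.2107.

0.2107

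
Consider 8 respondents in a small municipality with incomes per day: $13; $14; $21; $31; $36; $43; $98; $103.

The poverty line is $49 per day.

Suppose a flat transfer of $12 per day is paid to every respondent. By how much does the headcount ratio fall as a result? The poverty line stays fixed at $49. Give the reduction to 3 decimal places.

0.125

Before: below the line — $13, $14, $21, $31, $36, $43; headcount ratio = 0.75000.
After the $12 transfer: below the line — $25, $26, $33, $43, $48; headcount ratio = 0.62500.
Reduction = 0.75000 − 0.62500 = 0.125.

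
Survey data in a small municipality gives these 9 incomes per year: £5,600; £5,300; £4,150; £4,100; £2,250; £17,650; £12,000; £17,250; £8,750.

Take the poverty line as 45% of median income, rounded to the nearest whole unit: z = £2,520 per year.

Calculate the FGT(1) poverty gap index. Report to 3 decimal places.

Incomes under z: £2,250 (q = 1 of N = 9).
Relative gaps: (2520−2250)/2520 = 0.1071.
Sum of shortfalls = 0.107143; P₁ averages over all N: 0.107143 / 9 = 0.012.

0.012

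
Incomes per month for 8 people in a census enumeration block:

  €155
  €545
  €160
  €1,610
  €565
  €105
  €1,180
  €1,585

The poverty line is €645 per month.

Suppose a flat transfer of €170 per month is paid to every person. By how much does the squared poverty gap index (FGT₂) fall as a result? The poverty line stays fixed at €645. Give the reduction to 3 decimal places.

Before: below the line — €105, €155, €160, €545, €565; squared poverty gap index (FGT₂) = 0.23536.
After the €170 transfer: below the line — €275, €325, €330; squared poverty gap index (FGT₂) = 0.10171.
Reduction = 0.23536 − 0.10171 = 0.134.

0.134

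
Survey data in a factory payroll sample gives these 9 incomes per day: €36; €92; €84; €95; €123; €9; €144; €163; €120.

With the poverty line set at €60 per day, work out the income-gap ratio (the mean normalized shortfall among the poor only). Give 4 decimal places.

Below z: €9, €36 (q = 2 of N = 9).
Shortfall ratios (z−y)/z: 0.8500, 0.4000; sum = 1.250000.
The income-gap ratio divides by q (the poor only): 1.250000 / 2 = 0.6250.

0.6250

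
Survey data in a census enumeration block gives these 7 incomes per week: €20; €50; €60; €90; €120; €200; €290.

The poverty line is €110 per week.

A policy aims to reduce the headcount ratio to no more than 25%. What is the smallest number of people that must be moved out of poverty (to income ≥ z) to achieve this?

Currently q = 4 of N = 7 are below the line (H = 0.571).
A headcount ratio of at most 25% allows at most ⌊0.25 × 7⌋ = 1 poor people.
So at least 4 − 1 = 3 must be lifted.

3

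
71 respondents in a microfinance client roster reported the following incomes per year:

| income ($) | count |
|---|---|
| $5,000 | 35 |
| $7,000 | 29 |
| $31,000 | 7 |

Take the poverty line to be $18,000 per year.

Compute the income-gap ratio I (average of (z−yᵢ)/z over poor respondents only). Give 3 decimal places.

0.672

Below z: 35×$5,000, 29×$7,000 (q = 64 of N = 71).
Shortfall ratios (z−y)/z: 0.7222 (×35), 0.6111 (×29); sum = 43.000000.
I averages over the q = 64 poor units only: 43.000000 / 64 = 0.672.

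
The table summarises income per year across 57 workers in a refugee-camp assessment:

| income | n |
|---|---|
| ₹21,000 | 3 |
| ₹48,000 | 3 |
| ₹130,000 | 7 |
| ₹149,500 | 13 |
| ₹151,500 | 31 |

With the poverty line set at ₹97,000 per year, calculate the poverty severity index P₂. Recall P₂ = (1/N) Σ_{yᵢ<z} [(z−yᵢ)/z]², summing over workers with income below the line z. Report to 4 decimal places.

Below z: 3×₹21,000, 3×₹48,000 (q = 6 of N = 57).
Relative gaps: (97000−21000)/97000 = 0.7835 (×3); (97000−48000)/97000 = 0.5052 (×3).
Squared: 0.6139 (×3); 0.2552 (×3).
Sum = 2.607185; P₂ = 2.607185 / 57 = 0.0457.

0.0457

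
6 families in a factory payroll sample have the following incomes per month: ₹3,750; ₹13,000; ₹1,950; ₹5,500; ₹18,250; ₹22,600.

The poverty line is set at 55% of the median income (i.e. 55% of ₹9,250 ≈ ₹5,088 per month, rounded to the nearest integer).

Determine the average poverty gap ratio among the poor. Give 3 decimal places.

Below the line: ₹1,950, ₹3,750 (q = 2 of N = 6).
Relative gaps: 0.6167, 0.2630; sum = 0.879717.
I averages over the q = 2 poor units only: 0.879717 / 2 = 0.440.

0.440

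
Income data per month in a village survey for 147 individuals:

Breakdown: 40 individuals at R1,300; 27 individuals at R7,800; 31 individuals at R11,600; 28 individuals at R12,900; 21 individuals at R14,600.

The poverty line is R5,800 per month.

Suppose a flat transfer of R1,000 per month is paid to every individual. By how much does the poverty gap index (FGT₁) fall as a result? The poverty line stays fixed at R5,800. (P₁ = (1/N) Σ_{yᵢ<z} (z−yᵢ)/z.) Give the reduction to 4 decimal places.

0.0469

Before: below the line — 40×R1,300; poverty gap index (FGT₁) = 0.211119.
After the R1,000 transfer: below the line — 40×R2,300; poverty gap index (FGT₁) = 0.164204.
Reduction = 0.211119 − 0.164204 = 0.0469.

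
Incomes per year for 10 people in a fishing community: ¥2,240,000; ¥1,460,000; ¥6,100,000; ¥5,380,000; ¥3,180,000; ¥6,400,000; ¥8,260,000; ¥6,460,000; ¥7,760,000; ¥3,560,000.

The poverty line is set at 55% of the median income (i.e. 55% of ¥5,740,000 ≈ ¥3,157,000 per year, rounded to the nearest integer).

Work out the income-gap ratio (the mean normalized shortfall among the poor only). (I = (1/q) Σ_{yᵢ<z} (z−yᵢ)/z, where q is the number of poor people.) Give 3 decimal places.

0.414

Below the line: ¥1,460,000, ¥2,240,000 (q = 2 of N = 10).
Relative gaps: 0.5375, 0.2905; sum = 0.828001.
The income-gap ratio divides by q (the poor only): 0.828001 / 2 = 0.414.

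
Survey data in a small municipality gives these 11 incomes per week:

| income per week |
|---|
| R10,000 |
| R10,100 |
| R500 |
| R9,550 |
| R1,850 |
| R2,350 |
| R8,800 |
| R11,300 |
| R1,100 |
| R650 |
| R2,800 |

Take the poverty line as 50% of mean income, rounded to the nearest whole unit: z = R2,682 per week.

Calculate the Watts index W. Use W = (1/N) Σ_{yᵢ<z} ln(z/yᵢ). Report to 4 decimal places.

0.4083

Incomes under z: R500, R650, R1,100, R1,850, R2,350 (q = 5 of N = 11).
ln(z/y) terms: ln(2682/500) = 1.6797; ln(2682/650) = 1.4173; ln(2682/1100) = 0.8913; ln(2682/1850) = 0.3714; ln(2682/2350) = 0.1321.
W = 4.491833 / 11 = 0.4083.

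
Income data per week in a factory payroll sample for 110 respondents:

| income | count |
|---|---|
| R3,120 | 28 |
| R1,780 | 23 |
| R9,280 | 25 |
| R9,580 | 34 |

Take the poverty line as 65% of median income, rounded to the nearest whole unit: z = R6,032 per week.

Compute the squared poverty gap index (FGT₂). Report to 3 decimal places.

0.163

Incomes under z: 23×R1,780, 28×R3,120 (q = 51 of N = 110).
Gap ratios (z−y)/z: (6032−1780)/6032 = 0.7049 (×23); (6032−3120)/6032 = 0.4828 (×28).
Squared: 0.4969 (×23); 0.2331 (×28).
Sum = 17.954129; P₂ = 17.954129 / 110 = 0.163.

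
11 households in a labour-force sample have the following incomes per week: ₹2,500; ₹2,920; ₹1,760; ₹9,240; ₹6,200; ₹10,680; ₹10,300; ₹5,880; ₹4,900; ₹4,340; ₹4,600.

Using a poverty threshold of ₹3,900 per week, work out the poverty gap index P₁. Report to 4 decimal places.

Incomes under z: ₹1,760, ₹2,500, ₹2,920 (q = 3 of N = 11).
Relative gaps: (3900−1760)/3900 = 0.5487; (3900−2500)/3900 = 0.3590; (3900−2920)/3900 = 0.2513.
Sum of shortfalls = 1.158974; P₁ averages over all N: 1.158974 / 11 = 0.1054.

0.1054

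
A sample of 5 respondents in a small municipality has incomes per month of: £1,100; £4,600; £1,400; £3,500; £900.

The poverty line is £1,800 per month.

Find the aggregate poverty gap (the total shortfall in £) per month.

Below the line: £900, £1,100, £1,400 (q = 3 of N = 5).
Individual gaps: 1800−900 = 900; 1800−1100 = 700; 1800−1400 = 400.
Aggregate gap = £2,000.

£2,000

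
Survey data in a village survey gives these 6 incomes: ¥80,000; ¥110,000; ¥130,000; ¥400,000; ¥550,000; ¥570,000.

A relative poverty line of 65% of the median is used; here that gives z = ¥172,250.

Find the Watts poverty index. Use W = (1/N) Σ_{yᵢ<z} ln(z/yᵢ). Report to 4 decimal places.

Poor units: ¥80,000, ¥110,000, ¥130,000 (q = 3 of N = 6).
Log shortfalls: ln(172250/80000) = 0.7669; ln(172250/110000) = 0.4485; ln(172250/130000) = 0.2814.
W = 1.496799 / 6 = 0.2495.

0.2495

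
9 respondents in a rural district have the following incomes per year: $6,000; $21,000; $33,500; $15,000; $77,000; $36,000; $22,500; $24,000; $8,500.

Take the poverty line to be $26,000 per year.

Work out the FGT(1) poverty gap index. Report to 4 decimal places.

0.2521

Below z: $6,000, $8,500, $15,000, $21,000, $22,500, $24,000 (q = 6 of N = 9).
Gap ratios (z−y)/z: (26000−6000)/26000 = 0.7692; (26000−8500)/26000 = 0.6731; (26000−15000)/26000 = 0.4231; (26000−21000)/26000 = 0.1923; (26000−22500)/26000 = 0.1346; (26000−24000)/26000 = 0.0769.
Sum of shortfalls = 2.269231; P₁ averages over all N: 2.269231 / 9 = 0.2521.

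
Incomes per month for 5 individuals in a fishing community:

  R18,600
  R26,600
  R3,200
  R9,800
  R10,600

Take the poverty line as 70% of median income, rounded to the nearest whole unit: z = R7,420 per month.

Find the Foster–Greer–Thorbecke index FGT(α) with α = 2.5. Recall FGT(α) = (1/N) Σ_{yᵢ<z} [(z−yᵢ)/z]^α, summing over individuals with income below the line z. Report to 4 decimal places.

Incomes under z: R3,200 (q = 1 of N = 5).
Gap ratios (z−y)/z: (7420−3200)/7420 = 0.5687.
Raised to α = 2.5: 0.24393.
Sum = 0.243933; FGT(2.5) = 0.243933 / 5 = 0.0488.

0.0488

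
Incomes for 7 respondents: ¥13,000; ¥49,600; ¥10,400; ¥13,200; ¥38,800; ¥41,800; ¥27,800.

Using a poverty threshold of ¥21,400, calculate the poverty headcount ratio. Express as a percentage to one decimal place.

3 of the 7 respondents have income below ¥21,400.
H = 3/7 = 42.9%.

42.9%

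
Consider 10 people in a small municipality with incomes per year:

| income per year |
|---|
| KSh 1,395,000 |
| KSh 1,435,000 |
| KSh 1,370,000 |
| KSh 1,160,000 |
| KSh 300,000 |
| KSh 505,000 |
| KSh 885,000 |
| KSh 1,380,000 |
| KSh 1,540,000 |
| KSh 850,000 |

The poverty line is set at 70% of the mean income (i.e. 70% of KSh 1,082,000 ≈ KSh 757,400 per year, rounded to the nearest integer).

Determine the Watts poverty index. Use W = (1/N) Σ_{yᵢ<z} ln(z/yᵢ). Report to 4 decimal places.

0.1331

Incomes under z: KSh 300,000, KSh 505,000 (q = 2 of N = 10).
Log shortfalls: ln(757400/300000) = 0.9261; ln(757400/505000) = 0.4053.
W = 1.331442 / 10 = 0.1331.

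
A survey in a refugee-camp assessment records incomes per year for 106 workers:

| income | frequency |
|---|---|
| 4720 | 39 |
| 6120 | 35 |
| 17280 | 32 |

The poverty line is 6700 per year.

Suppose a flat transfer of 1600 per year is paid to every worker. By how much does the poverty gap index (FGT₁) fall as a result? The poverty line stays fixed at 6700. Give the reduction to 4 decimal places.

Before: below the line — 39×4720, 35×6120; poverty gap index (FGT₁) = 0.137313.
After the 1600 transfer: below the line — 39×6320; poverty gap index (FGT₁) = 0.020867.
Reduction = 0.137313 − 0.020867 = 0.1164.

0.1164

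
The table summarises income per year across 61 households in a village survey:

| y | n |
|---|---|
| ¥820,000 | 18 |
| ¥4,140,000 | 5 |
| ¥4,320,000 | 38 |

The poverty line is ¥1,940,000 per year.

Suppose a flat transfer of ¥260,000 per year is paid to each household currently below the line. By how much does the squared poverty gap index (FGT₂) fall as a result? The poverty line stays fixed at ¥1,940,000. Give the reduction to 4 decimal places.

0.0404

Before: below the line — 18×¥820,000; squared poverty gap index (FGT₂) = 0.098350.
After the ¥260,000 transfer: below the line — 18×¥1,080,000; squared poverty gap index (FGT₂) = 0.057988.
Reduction = 0.098350 − 0.057988 = 0.0404.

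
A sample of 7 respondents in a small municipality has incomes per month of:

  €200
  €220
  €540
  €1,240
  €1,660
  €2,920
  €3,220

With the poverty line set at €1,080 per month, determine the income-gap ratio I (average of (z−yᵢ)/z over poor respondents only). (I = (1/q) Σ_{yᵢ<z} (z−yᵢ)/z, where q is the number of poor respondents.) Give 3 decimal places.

0.704

Incomes under z: €200, €220, €540 (q = 3 of N = 7).
Relative gaps: 0.8148, 0.7963, 0.5000; sum = 2.111111.
The income-gap ratio divides by q (the poor only): 2.111111 / 3 = 0.704.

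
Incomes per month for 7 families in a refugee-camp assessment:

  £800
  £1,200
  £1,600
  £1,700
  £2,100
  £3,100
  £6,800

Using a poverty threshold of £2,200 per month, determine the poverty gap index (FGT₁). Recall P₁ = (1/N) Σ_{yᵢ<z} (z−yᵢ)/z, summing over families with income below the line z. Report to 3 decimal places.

0.234

Below the line: £800, £1,200, £1,600, £1,700, £2,100 (q = 5 of N = 7).
Normalized shortfalls: (2200−800)/2200 = 0.6364; (2200−1200)/2200 = 0.4545; (2200−1600)/2200 = 0.2727; (2200−1700)/2200 = 0.2273; (2200−2100)/2200 = 0.0455.
Σ = 1.636364. Dividing by the full population N = 7 gives P₁ = 0.234.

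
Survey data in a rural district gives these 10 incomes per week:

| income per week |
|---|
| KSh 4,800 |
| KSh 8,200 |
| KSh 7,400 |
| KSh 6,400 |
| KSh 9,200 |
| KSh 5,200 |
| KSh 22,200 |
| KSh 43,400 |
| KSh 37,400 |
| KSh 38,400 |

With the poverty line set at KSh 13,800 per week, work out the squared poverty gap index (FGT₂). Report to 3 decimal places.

0.159

Poor units: KSh 4,800, KSh 5,200, KSh 6,400, KSh 7,400, KSh 8,200, KSh 9,200 (q = 6 of N = 10).
Relative gaps: (13800−4800)/13800 = 0.6522; (13800−5200)/13800 = 0.6232; (13800−6400)/13800 = 0.5362; (13800−7400)/13800 = 0.4638; (13800−8200)/13800 = 0.4058; (13800−9200)/13800 = 0.3333.
Squared: 0.4253; 0.3884; 0.2875; 0.2151; 0.1647; 0.1111.
Sum = 1.592102; P₂ = 1.592102 / 10 = 0.159.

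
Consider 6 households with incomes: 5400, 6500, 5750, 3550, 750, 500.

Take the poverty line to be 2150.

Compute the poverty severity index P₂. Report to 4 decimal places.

0.1688

Below the line: 500, 750 (q = 2 of N = 6).
Normalized shortfalls: (2150−500)/2150 = 0.7674; (2150−750)/2150 = 0.6512.
Squared: 0.5890; 0.4240.
Sum = 1.012980; P₂ = 1.012980 / 6 = 0.1688.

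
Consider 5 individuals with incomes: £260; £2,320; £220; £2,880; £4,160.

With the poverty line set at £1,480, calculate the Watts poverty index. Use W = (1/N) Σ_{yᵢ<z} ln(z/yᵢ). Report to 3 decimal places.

Below the line: £220, £260 (q = 2 of N = 5).
Log shortfalls: ln(1480/220) = 1.9062; ln(1480/260) = 1.7391.
W = 3.645286 / 5 = 0.729.

0.729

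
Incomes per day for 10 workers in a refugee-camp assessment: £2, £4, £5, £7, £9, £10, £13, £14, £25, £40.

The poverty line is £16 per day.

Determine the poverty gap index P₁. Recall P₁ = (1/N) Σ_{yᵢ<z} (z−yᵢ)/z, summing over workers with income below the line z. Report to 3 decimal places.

Poor units: £2, £4, £5, £7, £9, £10, £13, £14 (q = 8 of N = 10).
Gap ratios (z−y)/z: (16−2)/16 = 0.8750; (16−4)/16 = 0.7500; (16−5)/16 = 0.6875; (16−7)/16 = 0.5625; (16−9)/16 = 0.4375; (16−10)/16 = 0.3750; (16−13)/16 = 0.1875; (16−14)/16 = 0.1250.
Σ = 4.000000. Dividing by the full population N = 10 gives P₁ = 0.400.

0.400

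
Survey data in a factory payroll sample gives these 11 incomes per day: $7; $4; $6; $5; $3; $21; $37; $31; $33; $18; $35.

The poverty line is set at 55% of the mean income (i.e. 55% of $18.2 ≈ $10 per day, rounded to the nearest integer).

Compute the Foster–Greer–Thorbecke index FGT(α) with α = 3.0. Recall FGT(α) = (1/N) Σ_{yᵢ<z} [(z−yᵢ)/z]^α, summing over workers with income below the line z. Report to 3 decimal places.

Below z: $3, $4, $5, $6, $7 (q = 5 of N = 11).
Normalized shortfalls: (10−3)/10 = 0.7000; (10−4)/10 = 0.6000; (10−5)/10 = 0.5000; (10−6)/10 = 0.4000; (10−7)/10 = 0.3000.
Raised to α = 3.0: 0.34300; 0.21600; 0.12500; 0.06400; 0.02700.
Sum = 0.775000; FGT(3.0) = 0.775000 / 11 = 0.070.

0.070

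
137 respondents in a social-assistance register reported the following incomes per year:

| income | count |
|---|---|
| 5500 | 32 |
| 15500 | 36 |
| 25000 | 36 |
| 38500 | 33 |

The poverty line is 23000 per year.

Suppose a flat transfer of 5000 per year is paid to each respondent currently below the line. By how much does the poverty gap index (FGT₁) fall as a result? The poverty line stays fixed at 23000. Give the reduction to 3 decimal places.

0.108

Before: below the line — 32×5500, 36×15500; poverty gap index (FGT₁) = 0.26341.
After the 5000 transfer: below the line — 32×10500, 36×20500; poverty gap index (FGT₁) = 0.15551.
Reduction = 0.26341 − 0.15551 = 0.108.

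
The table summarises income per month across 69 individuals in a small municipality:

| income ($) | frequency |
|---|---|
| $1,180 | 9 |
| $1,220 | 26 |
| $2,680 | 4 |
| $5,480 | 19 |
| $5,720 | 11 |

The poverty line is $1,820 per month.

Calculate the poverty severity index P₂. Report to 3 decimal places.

0.057

Incomes under z: 9×$1,180, 26×$1,220 (q = 35 of N = 69).
Shortfall ratios: (1820−1180)/1820 = 0.3516 (×9); (1820−1220)/1820 = 0.3297 (×26).
Squared: 0.1237 (×9); 0.1087 (×26).
Sum = 3.938655; P₂ = 3.938655 / 69 = 0.057.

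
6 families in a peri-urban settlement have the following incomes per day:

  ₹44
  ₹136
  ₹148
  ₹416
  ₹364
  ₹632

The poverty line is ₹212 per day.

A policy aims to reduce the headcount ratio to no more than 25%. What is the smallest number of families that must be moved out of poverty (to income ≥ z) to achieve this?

2

3 of the 6 families are poor, so H = 3/6 = 0.500.
A headcount ratio of at most 25% allows at most ⌊0.25 × 6⌋ = 1 poor families.
So at least 3 − 1 = 2 must be lifted.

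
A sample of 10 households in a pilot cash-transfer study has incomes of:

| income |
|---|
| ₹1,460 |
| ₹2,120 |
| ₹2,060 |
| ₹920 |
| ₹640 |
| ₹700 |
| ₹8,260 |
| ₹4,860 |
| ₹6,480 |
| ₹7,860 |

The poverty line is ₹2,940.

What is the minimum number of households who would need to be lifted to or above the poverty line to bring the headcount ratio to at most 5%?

6 of the 10 households are poor, so H = 6/10 = 0.600.
A headcount ratio of at most 5% allows at most ⌊0.05 × 10⌋ = 0 poor households.
So at least 6 − 0 = 6 must be lifted.

6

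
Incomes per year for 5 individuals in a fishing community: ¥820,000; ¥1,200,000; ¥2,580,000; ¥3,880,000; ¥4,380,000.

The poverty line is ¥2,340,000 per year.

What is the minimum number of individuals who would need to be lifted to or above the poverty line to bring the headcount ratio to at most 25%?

1

2 of the 5 individuals are poor, so H = 2/5 = 0.400.
A headcount ratio of at most 25% allows at most ⌊0.25 × 5⌋ = 1 poor individuals.
So at least 2 − 1 = 1 must be lifted.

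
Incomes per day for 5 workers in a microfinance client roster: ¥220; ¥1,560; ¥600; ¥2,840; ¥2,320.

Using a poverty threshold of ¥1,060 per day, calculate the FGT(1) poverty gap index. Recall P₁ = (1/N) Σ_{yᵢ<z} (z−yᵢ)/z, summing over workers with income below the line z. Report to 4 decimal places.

Below the line: ¥220, ¥600 (q = 2 of N = 5).
Shortfall ratios: (1060−220)/1060 = 0.7925; (1060−600)/1060 = 0.4340.
Sum of shortfalls = 1.226415; P₁ averages over all N: 1.226415 / 5 = 0.2453.

0.2453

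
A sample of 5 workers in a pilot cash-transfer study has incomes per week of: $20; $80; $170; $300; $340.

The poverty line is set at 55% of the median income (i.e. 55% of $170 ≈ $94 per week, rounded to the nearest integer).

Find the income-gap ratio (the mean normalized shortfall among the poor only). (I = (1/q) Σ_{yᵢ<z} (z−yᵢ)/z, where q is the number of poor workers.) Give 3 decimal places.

0.468

Below the line: $20, $80 (q = 2 of N = 5).
Relative gaps: 0.7872, 0.1489; sum = 0.936170.
The income-gap ratio divides by q (the poor only): 0.936170 / 2 = 0.468.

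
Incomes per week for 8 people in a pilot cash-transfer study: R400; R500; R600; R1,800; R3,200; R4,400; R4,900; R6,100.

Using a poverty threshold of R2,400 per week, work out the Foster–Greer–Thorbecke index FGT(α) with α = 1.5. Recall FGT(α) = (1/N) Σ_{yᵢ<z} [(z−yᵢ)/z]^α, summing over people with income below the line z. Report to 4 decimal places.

0.2800

Poor units: R400, R500, R600, R1,800 (q = 4 of N = 8).
Relative gaps: (2400−400)/2400 = 0.8333; (2400−500)/2400 = 0.7917; (2400−600)/2400 = 0.7500; (2400−1800)/2400 = 0.2500.
Raised to α = 1.5: 0.76073; 0.70439; 0.64952; 0.12500.
Sum = 2.239635; FGT(1.5) = 2.239635 / 8 = 0.2800.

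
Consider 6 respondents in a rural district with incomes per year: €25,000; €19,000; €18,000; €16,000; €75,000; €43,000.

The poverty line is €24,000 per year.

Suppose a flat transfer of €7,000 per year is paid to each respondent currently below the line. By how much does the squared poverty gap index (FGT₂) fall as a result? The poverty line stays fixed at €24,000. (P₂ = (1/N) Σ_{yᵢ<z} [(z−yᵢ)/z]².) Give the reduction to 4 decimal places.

Before: below the line — €16,000, €18,000, €19,000; squared poverty gap index (FGT₂) = 0.036169.
After the €7,000 transfer: below the line — €23,000; squared poverty gap index (FGT₂) = 0.000289.
Reduction = 0.036169 − 0.000289 = 0.0359.

0.0359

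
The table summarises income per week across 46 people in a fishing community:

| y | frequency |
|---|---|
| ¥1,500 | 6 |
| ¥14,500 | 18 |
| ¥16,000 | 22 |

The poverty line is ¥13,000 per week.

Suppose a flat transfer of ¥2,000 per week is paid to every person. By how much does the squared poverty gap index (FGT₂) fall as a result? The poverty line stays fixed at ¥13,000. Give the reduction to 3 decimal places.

0.032

Before: below the line — 6×¥1,500; squared poverty gap index (FGT₂) = 0.10207.
After the ¥2,000 transfer: below the line — 6×¥3,500; squared poverty gap index (FGT₂) = 0.06966.
Reduction = 0.10207 − 0.06966 = 0.032.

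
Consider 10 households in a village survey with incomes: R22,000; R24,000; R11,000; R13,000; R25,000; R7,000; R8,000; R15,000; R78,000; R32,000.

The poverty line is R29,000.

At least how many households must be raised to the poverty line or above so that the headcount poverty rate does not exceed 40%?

8 of the 10 households are poor, so H = 8/10 = 0.800.
A headcount ratio of at most 40% allows at most ⌊0.40 × 10⌋ = 4 poor households.
So at least 8 − 4 = 4 must be lifted.

4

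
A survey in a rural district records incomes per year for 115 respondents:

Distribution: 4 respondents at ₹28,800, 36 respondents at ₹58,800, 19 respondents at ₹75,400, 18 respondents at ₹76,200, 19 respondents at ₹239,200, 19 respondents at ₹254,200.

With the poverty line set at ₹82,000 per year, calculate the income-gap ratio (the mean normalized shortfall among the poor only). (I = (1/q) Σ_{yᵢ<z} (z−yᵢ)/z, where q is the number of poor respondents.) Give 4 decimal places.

Incomes under z: 4×₹28,800, 36×₹58,800, 19×₹75,400, 18×₹76,200 (q = 77 of N = 115).
Relative gaps: 0.6488 (×4), 0.2829 (×36), 0.0805 (×19), 0.0707 (×18); sum = 15.582927.
The income-gap ratio divides by q (the poor only): 15.582927 / 77 = 0.2024.

0.2024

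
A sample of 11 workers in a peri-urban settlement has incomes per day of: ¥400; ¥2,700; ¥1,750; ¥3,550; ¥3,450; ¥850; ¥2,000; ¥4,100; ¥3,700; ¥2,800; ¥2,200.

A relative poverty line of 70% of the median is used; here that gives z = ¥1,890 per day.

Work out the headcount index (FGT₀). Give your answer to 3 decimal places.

0.273

3 of the 11 workers have income below ¥1,890.
H = 3/11 = 0.273.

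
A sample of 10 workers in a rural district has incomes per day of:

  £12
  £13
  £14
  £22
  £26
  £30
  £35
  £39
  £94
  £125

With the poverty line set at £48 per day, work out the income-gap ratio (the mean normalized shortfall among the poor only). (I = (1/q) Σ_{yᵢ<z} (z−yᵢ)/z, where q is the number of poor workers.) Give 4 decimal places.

0.5026

Poor units: £12, £13, £14, £22, £26, £30, £35, £39 (q = 8 of N = 10).
Relative gaps: 0.7500, 0.7292, 0.7083, 0.5417, 0.4583, 0.3750, 0.2708, 0.1875; sum = 4.020833.
The income-gap ratio divides by q (the poor only): 4.020833 / 8 = 0.5026.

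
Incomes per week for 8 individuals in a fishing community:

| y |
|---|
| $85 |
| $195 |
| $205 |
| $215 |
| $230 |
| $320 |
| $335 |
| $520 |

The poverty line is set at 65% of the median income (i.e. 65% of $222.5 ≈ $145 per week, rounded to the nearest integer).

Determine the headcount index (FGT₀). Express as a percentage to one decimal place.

1 of the 8 individuals have income below $145.
H = 1/8 = 12.5%.

12.5%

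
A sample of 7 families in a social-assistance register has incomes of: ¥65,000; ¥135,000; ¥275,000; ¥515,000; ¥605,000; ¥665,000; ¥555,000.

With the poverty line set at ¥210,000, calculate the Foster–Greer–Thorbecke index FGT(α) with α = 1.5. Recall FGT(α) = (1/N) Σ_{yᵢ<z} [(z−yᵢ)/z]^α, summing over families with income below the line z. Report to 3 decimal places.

0.112

Below z: ¥65,000, ¥135,000 (q = 2 of N = 7).
Normalized shortfalls: (210000−65000)/210000 = 0.6905; (210000−135000)/210000 = 0.3571.
Raised to α = 1.5: 0.57375; 0.21343.
Sum = 0.787184; FGT(1.5) = 0.787184 / 7 = 0.112.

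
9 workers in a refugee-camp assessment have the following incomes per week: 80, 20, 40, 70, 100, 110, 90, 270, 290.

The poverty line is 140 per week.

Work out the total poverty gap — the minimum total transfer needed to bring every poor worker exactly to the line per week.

Below z: 20, 40, 70, 80, 90, 100, 110 (q = 7 of N = 9).
Individual gaps: 140−20 = 120; 140−40 = 100; 140−70 = 70; 140−80 = 60; 140−90 = 50; 140−100 = 40; 140−110 = 30.
Aggregate gap = 470.

470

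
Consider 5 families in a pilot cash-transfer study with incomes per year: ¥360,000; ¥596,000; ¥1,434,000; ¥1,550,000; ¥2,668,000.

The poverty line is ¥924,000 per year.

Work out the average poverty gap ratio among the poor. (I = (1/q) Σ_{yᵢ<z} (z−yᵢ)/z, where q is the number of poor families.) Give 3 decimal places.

0.483

Below z: ¥360,000, ¥596,000 (q = 2 of N = 5).
Shortfall ratios (z−y)/z: 0.6104, 0.3550; sum = 0.965368.
I averages over the q = 2 poor units only: 0.965368 / 2 = 0.483.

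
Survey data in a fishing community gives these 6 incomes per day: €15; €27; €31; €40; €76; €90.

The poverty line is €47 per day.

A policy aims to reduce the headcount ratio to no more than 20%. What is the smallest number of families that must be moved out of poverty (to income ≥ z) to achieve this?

3

Currently q = 4 of N = 6 are below the line (H = 0.667).
A headcount ratio of at most 20% allows at most ⌊0.20 × 6⌋ = 1 poor families.
So at least 4 − 1 = 3 must be lifted.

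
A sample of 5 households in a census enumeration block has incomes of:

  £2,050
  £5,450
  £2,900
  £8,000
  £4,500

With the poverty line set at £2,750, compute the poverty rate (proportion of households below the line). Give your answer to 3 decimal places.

0.200

1 of the 5 households have income below £2,750.
H = 1/5 = 0.200.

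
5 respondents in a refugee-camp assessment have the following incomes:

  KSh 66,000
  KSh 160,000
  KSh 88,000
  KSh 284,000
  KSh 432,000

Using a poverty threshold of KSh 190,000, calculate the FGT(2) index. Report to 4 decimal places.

Below z: KSh 66,000, KSh 88,000, KSh 160,000 (q = 3 of N = 5).
Gap ratios (z−y)/z: (190000−66000)/190000 = 0.6526; (190000−88000)/190000 = 0.5368; (190000−160000)/190000 = 0.1579.
Squared: 0.4259; 0.2882; 0.0249.
Sum = 0.739058; P₂ = 0.739058 / 5 = 0.1478.

0.1478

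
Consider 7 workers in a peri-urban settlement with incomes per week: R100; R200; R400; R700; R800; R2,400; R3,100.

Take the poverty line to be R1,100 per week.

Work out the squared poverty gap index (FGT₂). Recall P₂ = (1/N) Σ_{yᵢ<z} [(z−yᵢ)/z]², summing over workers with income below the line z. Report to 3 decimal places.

0.301

Below z: R100, R200, R400, R700, R800 (q = 5 of N = 7).
Normalized shortfalls: (1100−100)/1100 = 0.9091; (1100−200)/1100 = 0.8182; (1100−400)/1100 = 0.6364; (1100−700)/1100 = 0.3636; (1100−800)/1100 = 0.2727.
Squared: 0.8264; 0.6694; 0.4050; 0.1322; 0.0744.
Sum = 2.107438; P₂ = 2.107438 / 7 = 0.301.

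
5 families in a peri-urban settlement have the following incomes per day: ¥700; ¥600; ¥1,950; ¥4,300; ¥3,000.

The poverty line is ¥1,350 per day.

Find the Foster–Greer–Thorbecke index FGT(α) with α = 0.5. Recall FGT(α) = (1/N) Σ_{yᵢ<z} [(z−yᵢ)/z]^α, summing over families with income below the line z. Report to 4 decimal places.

Below z: ¥600, ¥700 (q = 2 of N = 5).
Relative gaps: (1350−600)/1350 = 0.5556; (1350−700)/1350 = 0.4815.
Raised to α = 0.5: 0.74536; 0.69389.
Sum = 1.439245; FGT(0.5) = 1.439245 / 5 = 0.2878.

0.2878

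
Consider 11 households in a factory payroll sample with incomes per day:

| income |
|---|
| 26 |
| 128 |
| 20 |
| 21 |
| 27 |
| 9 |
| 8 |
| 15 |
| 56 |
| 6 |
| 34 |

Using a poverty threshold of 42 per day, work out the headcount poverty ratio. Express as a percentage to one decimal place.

9 of the 11 households have income below 42.
H = 9/11 = 81.8%.

81.8%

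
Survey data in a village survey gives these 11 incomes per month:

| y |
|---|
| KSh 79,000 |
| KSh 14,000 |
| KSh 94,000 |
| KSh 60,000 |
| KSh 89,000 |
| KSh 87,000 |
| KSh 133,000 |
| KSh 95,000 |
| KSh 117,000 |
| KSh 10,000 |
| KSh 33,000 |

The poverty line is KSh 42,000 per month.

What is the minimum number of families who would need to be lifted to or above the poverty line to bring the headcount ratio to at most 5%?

3

3 of the 11 families are poor, so H = 3/11 = 0.273.
A headcount ratio of at most 5% allows at most ⌊0.05 × 11⌋ = 0 poor families.
So at least 3 − 0 = 3 must be lifted.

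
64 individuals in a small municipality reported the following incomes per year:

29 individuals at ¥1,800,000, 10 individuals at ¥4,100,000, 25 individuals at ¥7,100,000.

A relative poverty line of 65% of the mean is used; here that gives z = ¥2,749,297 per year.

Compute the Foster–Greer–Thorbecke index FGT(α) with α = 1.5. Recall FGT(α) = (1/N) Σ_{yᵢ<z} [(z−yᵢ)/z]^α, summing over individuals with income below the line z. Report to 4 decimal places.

0.0919

Below the line: 29×¥1,800,000 (q = 29 of N = 64).
Normalized shortfalls: (2749297−1800000)/2749297 = 0.3453 (×29).
Raised to α = 1.5: 0.20289 (×29).
Sum = 5.883946; FGT(1.5) = 5.883946 / 64 = 0.0919.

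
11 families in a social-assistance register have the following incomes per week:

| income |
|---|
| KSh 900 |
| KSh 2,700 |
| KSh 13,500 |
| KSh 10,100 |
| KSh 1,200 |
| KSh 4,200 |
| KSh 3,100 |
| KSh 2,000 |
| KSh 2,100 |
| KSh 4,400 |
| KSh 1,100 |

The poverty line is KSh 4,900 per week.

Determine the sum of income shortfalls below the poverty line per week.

KSh 22,400

Below z: KSh 900, KSh 1,100, KSh 1,200, KSh 2,000, KSh 2,100, KSh 2,700, KSh 3,100, KSh 4,200, KSh 4,400 (q = 9 of N = 11).
Individual gaps: 4900−900 = 4000; 4900−1100 = 3800; 4900−1200 = 3700; 4900−2000 = 2900; 4900−2100 = 2800; 4900−2700 = 2200; 4900−3100 = 1800; 4900−4200 = 700; 4900−4400 = 500.
Aggregate gap = KSh 22,400.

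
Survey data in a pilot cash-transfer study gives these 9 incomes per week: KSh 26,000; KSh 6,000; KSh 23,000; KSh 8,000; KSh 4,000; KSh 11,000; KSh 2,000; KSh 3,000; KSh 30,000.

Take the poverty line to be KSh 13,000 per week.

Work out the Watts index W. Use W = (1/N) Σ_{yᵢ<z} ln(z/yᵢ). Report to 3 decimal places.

0.660

Poor units: KSh 2,000, KSh 3,000, KSh 4,000, KSh 6,000, KSh 8,000, KSh 11,000 (q = 6 of N = 9).
ln(z/y) terms: ln(13000/2000) = 1.8718; ln(13000/3000) = 1.4663; ln(13000/4000) = 1.1787; ln(13000/6000) = 0.7732; ln(13000/8000) = 0.4855; ln(13000/11000) = 0.1671.
W = 5.942546 / 9 = 0.660.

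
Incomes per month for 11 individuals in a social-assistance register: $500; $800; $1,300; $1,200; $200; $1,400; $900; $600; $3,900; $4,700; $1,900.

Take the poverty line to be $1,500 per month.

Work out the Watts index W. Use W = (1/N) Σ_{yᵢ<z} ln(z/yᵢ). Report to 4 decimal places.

0.5095

Below z: $200, $500, $600, $800, $900, $1,200, $1,300, $1,400 (q = 8 of N = 11).
ln(z/y) terms: ln(1500/200) = 2.0149; ln(1500/500) = 1.0986; ln(1500/600) = 0.9163; ln(1500/800) = 0.6286; ln(1500/900) = 0.5108; ln(1500/1200) = 0.2231; ln(1500/1300) = 0.1431; ln(1500/1400) = 0.0690.
W = 5.604478 / 11 = 0.5095.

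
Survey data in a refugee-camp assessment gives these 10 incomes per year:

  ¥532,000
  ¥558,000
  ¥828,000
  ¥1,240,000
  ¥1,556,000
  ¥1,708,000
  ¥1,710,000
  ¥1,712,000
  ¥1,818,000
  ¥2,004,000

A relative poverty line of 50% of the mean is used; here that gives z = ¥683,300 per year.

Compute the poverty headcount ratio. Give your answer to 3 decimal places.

2 of the 10 households have income below ¥683,300.
H = 2/10 = 0.200.

0.200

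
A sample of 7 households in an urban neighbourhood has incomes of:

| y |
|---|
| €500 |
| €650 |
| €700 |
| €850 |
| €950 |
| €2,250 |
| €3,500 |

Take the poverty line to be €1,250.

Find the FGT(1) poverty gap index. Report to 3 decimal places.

Below z: €500, €650, €700, €850, €950 (q = 5 of N = 7).
Normalized shortfalls: (1250−500)/1250 = 0.6000; (1250−650)/1250 = 0.4800; (1250−700)/1250 = 0.4400; (1250−850)/1250 = 0.3200; (1250−950)/1250 = 0.2400.
Σ = 2.080000. Dividing by the full population N = 7 gives P₁ = 0.297.

0.297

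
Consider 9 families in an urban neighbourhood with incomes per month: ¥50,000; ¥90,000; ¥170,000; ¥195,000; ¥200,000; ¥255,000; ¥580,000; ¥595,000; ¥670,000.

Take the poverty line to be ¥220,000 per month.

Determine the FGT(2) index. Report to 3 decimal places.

Incomes under z: ¥50,000, ¥90,000, ¥170,000, ¥195,000, ¥200,000 (q = 5 of N = 9).
Relative gaps: (220000−50000)/220000 = 0.7727; (220000−90000)/220000 = 0.5909; (220000−170000)/220000 = 0.2273; (220000−195000)/220000 = 0.1136; (220000−200000)/220000 = 0.0909.
Squared: 0.5971; 0.3492; 0.0517; 0.0129; 0.0083.
Sum = 1.019112; P₂ = 1.019112 / 9 = 0.113.

0.113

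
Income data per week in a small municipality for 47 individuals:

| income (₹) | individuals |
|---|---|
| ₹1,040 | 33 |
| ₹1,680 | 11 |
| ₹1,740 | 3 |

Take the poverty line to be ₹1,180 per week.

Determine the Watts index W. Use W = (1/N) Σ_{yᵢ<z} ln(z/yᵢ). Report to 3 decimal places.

0.089

Incomes under z: 33×₹1,040 (q = 33 of N = 47).
Log gaps: ln(1180/1040) = 0.1263 (×33).
W = 4.167693 / 47 = 0.089.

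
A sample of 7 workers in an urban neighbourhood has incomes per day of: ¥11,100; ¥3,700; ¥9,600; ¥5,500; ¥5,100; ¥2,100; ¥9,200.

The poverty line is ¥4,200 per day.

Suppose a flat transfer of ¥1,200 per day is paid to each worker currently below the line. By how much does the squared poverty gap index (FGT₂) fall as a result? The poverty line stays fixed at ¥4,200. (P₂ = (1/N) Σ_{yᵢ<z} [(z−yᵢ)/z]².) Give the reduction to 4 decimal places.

Before: below the line — ¥2,100, ¥3,700; squared poverty gap index (FGT₂) = 0.037739.
After the ¥1,200 transfer: below the line — ¥3,300; squared poverty gap index (FGT₂) = 0.006560.
Reduction = 0.037739 − 0.006560 = 0.0312.

0.0312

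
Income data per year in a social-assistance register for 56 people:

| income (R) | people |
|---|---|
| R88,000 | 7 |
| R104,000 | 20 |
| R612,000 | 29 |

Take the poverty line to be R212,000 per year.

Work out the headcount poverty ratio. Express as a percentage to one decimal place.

27 of the 56 people have income below R212,000.
H = 27/56 = 48.2%.

48.2%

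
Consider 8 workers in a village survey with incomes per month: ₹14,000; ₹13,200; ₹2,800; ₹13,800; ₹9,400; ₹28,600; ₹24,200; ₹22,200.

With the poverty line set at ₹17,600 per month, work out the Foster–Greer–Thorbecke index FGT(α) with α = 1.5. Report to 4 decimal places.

0.1759

Incomes under z: ₹2,800, ₹9,400, ₹13,200, ₹13,800, ₹14,000 (q = 5 of N = 8).
Normalized shortfalls: (17600−2800)/17600 = 0.8409; (17600−9400)/17600 = 0.4659; (17600−13200)/17600 = 0.2500; (17600−13800)/17600 = 0.2159; (17600−14000)/17600 = 0.2045.
Raised to α = 1.5: 0.77112; 0.31802; 0.12500; 0.10032; 0.09251.
Sum = 1.406974; FGT(1.5) = 1.406974 / 8 = 0.1759.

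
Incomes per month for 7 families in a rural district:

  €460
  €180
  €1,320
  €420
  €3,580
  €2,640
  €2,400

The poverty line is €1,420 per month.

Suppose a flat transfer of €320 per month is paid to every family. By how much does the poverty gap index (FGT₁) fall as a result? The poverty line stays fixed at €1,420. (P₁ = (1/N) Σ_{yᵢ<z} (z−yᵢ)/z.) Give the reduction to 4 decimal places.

0.1066

Before: below the line — €180, €420, €460, €1,320; poverty gap index (FGT₁) = 0.331992.
After the €320 transfer: below the line — €500, €740, €780; poverty gap index (FGT₁) = 0.225352.
Reduction = 0.331992 − 0.225352 = 0.1066.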